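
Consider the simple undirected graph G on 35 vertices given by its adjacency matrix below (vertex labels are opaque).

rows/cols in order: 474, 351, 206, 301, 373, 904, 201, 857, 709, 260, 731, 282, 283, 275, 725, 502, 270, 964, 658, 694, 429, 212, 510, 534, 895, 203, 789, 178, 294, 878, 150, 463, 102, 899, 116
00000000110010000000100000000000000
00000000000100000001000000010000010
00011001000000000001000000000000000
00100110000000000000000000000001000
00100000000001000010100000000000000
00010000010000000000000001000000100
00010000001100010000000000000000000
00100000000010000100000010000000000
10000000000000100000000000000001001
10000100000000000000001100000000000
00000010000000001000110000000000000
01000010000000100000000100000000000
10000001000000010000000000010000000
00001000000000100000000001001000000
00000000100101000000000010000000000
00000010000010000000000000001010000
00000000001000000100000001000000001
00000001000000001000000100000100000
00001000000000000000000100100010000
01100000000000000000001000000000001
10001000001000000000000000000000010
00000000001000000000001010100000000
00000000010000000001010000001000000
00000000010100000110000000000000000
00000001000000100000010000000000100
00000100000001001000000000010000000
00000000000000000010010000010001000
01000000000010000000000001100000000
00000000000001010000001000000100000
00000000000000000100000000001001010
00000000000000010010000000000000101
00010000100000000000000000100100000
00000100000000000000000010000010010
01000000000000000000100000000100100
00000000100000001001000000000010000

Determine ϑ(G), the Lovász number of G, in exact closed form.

15

Vertex 260 has 4 neighbors: 474, 904, 510, 534.
Vertex 534 has 4 neighbors: 260, 282, 964, 658.
Vertex 474 has 4 neighbors: 709, 260, 283, 429.
N(964) = {857, 270, 534, 878}, |N(964)| = 4.
deg(v) = 4 for all v (|V|=35); Kneser K(7,3) on C(7,3)=35 vertices.
A has 4 distinct eigenvalues ≈ [4.0, 2.0, -1.0, -3.0].
ϑ = −N·λ_min/(λ_max−λ_min) = −35·(-3)/(4−(-3)) = 15.
Numerically 15.000000000.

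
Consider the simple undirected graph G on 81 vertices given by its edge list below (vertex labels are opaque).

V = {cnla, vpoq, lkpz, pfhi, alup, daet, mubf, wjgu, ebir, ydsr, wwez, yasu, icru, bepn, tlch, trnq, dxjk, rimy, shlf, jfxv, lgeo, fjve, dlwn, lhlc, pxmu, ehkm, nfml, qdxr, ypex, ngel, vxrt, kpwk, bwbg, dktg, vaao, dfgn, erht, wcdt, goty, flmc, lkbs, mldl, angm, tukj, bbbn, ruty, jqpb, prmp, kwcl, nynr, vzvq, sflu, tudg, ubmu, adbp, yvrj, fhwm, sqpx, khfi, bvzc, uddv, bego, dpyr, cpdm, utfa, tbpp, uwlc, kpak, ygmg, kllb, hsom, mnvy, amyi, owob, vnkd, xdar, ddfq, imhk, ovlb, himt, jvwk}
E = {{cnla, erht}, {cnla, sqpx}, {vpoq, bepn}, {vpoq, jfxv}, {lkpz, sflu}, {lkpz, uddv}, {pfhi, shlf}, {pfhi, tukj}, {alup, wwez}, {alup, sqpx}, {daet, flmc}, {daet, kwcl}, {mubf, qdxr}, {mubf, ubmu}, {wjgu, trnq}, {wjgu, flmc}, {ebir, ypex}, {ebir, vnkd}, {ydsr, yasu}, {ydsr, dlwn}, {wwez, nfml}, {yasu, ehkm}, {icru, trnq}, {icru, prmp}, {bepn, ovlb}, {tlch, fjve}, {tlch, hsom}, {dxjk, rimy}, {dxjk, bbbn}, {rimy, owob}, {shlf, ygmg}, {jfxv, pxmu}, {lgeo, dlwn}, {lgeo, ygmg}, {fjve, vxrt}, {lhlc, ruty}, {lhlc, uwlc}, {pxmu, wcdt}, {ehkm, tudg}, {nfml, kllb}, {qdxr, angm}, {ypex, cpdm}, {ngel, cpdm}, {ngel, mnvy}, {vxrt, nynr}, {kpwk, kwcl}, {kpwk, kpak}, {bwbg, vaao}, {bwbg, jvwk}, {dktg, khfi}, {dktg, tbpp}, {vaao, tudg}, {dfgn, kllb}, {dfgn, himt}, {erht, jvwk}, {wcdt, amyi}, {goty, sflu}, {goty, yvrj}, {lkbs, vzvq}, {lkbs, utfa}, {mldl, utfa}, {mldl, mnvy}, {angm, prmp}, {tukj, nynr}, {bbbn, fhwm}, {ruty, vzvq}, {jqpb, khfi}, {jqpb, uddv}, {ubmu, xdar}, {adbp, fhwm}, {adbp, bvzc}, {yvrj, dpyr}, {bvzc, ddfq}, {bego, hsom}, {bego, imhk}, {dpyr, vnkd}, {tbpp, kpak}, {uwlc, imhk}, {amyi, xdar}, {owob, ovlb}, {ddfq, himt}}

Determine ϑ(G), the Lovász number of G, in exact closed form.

81*cos(pi/81)/(cos(pi/81) + 1)

deg(wcdt) = 2; N(wcdt) = {pxmu, amyi}.
Vertex mldl has 2 neighbors: utfa, mnvy.
Vertex bvzc has 2 neighbors: adbp, ddfq.
deg(dktg) = 2; N(dktg) = {khfi, tbpp}.
Regular of degree 2 on 81 vertices: connected 2-regular on 81 ⇒ C_{81}.
The 41 distinct eigenvalues: [2.0, 1.994, 1.976, 1.946, 1.904, 1.851, 1.787, 1.712, 1.627, 1.532, 1.428, 1.315, 1.194, 1.066, 0.932, 0.792, 0.647, 0.499, 0.347, 0.194, 0.039, -0.116, -0.271, -0.423, -0.574, -0.72, -0.863, -1.0, -1.131, -1.256, -1.372, -1.481, -1.581, -1.671, -1.751, -1.821, -1.879, -1.927, -1.963, -1.986, -1.998].
ϑ = −N·λ_min/(λ_max−λ_min) = −81·(-2*cos(pi/81))/(2−(-2*cos(pi/81))) = 81*cos(pi/81)/(cos(pi/81) + 1).
ϑ(G) ≈ 40.484765310.
α=40, χ(Ḡ)=41; ϑ=81*cos(pi/81)/(cos(pi/81) + 1) lies between (both strict).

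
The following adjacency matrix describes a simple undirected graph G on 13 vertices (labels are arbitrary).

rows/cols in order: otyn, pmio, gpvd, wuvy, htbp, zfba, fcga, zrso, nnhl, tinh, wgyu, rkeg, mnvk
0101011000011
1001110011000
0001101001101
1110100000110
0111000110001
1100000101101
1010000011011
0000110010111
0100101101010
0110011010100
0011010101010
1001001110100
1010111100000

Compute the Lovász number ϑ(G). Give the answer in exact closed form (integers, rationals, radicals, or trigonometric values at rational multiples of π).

deg(zfba) = 6; N(zfba) = {otyn, pmio, zrso, tinh, wgyu, mnvk}.
N(wgyu) = {gpvd, wuvy, zfba, zrso, tinh, rkeg}, |N(wgyu)| = 6.
deg(wuvy) = 6; N(wuvy) = {otyn, pmio, gpvd, htbp, wgyu, rkeg}.
deg(zrso) = 6; N(zrso) = {htbp, zfba, nnhl, wgyu, rkeg, mnvk}.
deg(v) = 6 for all v (|V|=13); Paley(13): SR with (k,λ,μ)=(6,2,3).
spec(A) ≈ [6.0, 1.303, -2.303] (distinct, 3 d.p.).
Lovász (edge-transitive): ϑ = −13·(-sqrt(13)/2 - 1/2)/((6)−(-sqrt(13)/2 - 1/2)) = sqrt(13).
Numerically 3.605551.

sqrt(13)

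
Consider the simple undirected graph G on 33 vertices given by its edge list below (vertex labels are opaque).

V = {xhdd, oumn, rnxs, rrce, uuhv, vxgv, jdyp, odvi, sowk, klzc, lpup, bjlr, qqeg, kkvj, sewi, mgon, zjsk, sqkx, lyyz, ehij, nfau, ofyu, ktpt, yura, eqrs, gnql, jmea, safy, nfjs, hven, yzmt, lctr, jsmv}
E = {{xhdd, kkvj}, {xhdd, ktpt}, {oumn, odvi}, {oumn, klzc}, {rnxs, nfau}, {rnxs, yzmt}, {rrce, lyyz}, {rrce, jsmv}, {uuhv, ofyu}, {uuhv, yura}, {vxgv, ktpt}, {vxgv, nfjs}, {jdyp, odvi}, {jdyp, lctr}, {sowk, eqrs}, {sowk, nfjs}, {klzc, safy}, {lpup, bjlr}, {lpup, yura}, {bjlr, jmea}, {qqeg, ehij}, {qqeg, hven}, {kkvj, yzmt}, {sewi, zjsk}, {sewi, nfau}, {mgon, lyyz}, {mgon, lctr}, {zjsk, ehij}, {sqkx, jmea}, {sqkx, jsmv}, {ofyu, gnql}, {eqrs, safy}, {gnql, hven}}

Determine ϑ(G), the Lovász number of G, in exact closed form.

N(mgon) = {lyyz, lctr}, |N(mgon)| = 2.
N(xhdd) = {kkvj, ktpt}, |N(xhdd)| = 2.
Vertex lctr has 2 neighbors: jdyp, mgon.
N(ofyu) = {uuhv, gnql}, |N(ofyu)| = 2.
deg(v) = 2 for all v (|V|=33); this is C_{33}, the 33-cycle.
The 17 distinct eigenvalues: [2.0, 1.9639, 1.8567, 1.6825, 1.4475, 1.1601, 0.8308, 0.4715, 0.0952, -0.2846, -0.6541, -1.0, -1.3097, -1.5721, -1.7777, -1.919, -1.9909].
Lovász: ϑ = −33(-2*cos(pi/33))/(2+-(-1)*2*cos(pi/33)) = 33*cos(pi/33)/(cos(pi/33) + 1).
ϑ(G) ≈ 16.46255859.
Sandwich: α(G)=16 ≤ ϑ(G)=33*cos(pi/33)/(cos(pi/33) + 1) ≤ χ(Ḡ)=17 (both strict).

33*cos(pi/33)/(cos(pi/33) + 1)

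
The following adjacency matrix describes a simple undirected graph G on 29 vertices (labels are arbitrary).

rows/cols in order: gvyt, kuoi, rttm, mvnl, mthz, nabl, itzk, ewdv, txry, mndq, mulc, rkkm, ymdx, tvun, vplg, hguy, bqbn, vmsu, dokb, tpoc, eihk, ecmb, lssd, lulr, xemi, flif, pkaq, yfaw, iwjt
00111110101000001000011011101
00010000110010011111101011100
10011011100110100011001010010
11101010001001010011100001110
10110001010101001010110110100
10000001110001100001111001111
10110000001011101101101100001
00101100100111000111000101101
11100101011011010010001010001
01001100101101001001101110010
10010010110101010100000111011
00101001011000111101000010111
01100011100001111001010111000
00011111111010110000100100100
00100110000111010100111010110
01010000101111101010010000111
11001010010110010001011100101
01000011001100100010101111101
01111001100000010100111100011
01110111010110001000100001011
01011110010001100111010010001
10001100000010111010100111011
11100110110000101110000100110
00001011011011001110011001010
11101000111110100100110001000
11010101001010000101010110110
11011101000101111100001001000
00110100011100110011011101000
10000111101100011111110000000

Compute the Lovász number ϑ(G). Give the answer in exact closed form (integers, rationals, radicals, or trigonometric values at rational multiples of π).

Vertex mndq has 14 neighbors: kuoi, mthz, nabl, txry, mulc, rkkm, tvun, bqbn, tpoc, eihk, lssd, lulr, xemi, yfaw.
deg(vplg) = 14; N(vplg) = {rttm, nabl, itzk, rkkm, ymdx, tvun, hguy, vmsu, eihk, ecmb, lssd, xemi, pkaq, yfaw}.
N(vmsu) = {kuoi, itzk, ewdv, mulc, rkkm, vplg, dokb, eihk, lssd, lulr, xemi, flif, pkaq, iwjt}, |N(vmsu)| = 14.
deg(yfaw) = 14; N(yfaw) = {rttm, mvnl, nabl, mndq, mulc, rkkm, vplg, hguy, dokb, tpoc, ecmb, lssd, lulr, flif}.
29-vertex 14-regular graph: Paley(29): SR with (k,λ,μ)=(14,6,7).
Distinct eigenvalues (to 5 d.p.): [14.0, 2.19258, -3.19258].
With N=29: ϑ(G) = 29·(-(-sqrt(29)/2 - 1/2))/(14−(-sqrt(29)/2 - 1/2)) = sqrt(29).
ϑ(G) ≈ 5.385165.

sqrt(29)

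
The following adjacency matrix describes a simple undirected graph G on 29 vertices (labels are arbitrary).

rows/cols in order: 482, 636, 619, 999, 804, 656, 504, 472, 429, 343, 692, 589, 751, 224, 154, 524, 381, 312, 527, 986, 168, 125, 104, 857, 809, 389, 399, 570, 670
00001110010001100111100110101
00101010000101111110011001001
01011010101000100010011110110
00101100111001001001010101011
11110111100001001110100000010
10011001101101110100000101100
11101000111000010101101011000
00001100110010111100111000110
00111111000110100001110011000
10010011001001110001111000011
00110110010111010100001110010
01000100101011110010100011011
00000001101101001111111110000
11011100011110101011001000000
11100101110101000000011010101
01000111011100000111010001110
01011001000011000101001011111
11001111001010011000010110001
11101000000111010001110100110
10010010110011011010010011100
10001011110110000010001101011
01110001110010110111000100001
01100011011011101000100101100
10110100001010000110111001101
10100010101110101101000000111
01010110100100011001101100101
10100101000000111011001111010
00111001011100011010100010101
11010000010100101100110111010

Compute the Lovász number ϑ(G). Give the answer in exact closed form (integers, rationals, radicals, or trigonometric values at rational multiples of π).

N(692) = {619, 999, 656, 504, 343, 589, 751, 224, 524, 312, 104, 857, 809, 570}, |N(692)| = 14.
deg(857) = 14; N(857) = {482, 619, 999, 656, 692, 751, 312, 527, 168, 125, 104, 389, 399, 670}.
deg(524) = 14; N(524) = {636, 656, 504, 472, 343, 692, 589, 312, 527, 986, 125, 389, 399, 570}.
deg(482) = 14; N(482) = {804, 656, 504, 343, 224, 154, 312, 527, 986, 168, 857, 809, 399, 670}.
G on 29 vertices is 14-regular; Paley(29): SR with (k,λ,μ)=(14,6,7).
The 3 distinct eigenvalues: [14.0, 2.19258, -3.19258].
λ_max=14, λ_min=-sqrt(29)/2 - 1/2; ϑ = −29·λ_min/(λ_max−λ_min) = sqrt(29).
= 5.385165… (decimal).

sqrt(29)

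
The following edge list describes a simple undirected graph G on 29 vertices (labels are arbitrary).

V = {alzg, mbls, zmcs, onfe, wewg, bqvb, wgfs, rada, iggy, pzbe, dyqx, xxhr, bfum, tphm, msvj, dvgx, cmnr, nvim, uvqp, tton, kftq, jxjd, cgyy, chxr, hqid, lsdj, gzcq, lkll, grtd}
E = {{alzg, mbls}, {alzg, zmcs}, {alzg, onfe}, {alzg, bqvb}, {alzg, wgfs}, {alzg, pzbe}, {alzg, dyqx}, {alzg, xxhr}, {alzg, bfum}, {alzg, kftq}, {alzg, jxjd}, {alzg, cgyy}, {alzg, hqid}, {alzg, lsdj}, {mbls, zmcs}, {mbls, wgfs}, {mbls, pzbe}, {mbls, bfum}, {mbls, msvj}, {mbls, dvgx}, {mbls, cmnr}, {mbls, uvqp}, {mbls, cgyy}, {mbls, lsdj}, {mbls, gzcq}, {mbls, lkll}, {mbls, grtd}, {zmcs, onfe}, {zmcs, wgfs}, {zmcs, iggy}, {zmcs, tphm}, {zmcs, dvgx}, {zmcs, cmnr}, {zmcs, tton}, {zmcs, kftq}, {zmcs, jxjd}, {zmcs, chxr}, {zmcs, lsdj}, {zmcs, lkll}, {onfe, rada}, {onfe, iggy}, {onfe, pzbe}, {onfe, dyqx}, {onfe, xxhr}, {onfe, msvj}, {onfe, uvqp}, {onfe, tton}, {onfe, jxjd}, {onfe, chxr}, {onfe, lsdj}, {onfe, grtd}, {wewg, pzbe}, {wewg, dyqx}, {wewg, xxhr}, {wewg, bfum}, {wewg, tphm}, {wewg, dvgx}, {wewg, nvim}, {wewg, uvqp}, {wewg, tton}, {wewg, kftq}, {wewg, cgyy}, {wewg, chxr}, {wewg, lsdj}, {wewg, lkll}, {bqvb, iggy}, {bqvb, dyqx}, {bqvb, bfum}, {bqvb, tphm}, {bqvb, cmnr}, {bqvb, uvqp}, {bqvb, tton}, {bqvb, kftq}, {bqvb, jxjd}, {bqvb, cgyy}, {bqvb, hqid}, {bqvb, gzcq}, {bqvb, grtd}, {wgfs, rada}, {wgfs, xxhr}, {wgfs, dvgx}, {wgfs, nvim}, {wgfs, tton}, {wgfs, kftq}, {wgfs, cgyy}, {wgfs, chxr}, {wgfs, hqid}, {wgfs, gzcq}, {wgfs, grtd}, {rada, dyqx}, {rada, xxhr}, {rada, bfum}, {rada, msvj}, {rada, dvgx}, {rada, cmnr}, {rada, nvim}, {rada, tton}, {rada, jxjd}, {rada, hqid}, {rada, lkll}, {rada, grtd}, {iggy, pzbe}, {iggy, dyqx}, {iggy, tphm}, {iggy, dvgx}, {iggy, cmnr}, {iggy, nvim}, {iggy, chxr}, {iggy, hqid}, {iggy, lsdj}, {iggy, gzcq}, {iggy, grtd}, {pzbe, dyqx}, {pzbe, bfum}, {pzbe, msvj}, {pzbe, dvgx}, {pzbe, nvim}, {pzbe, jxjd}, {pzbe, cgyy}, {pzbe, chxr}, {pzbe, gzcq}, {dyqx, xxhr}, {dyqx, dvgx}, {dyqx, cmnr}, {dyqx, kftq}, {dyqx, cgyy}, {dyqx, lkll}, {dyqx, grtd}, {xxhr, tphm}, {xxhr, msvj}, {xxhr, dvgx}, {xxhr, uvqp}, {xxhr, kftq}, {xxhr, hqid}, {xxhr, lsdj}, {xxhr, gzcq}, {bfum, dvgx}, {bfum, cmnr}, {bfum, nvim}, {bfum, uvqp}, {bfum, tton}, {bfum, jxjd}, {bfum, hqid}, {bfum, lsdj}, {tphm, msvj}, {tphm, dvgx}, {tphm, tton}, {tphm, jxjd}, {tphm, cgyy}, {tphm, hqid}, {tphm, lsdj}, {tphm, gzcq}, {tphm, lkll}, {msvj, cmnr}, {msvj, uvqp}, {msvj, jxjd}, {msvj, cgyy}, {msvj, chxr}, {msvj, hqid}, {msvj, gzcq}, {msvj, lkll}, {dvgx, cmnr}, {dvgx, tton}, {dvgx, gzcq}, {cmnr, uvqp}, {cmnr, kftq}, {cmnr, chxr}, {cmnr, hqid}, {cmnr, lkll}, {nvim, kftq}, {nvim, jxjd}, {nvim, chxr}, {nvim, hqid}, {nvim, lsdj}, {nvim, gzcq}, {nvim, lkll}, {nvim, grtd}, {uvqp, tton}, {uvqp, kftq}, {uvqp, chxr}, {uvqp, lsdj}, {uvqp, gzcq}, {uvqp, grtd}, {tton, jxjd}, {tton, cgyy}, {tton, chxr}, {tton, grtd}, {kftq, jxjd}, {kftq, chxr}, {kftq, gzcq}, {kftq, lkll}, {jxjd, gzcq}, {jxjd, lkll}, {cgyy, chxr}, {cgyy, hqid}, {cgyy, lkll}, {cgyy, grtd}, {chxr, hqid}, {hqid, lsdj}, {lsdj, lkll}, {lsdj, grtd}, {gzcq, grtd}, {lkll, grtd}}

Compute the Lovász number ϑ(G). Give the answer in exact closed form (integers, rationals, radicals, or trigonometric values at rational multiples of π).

sqrt(29)

Vertex cmnr has 14 neighbors: mbls, zmcs, bqvb, rada, iggy, dyqx, bfum, msvj, dvgx, uvqp, kftq, chxr, hqid, lkll.
deg(tphm) = 14; N(tphm) = {zmcs, wewg, bqvb, iggy, xxhr, msvj, dvgx, tton, jxjd, cgyy, hqid, lsdj, gzcq, lkll}.
Vertex tton has 14 neighbors: zmcs, onfe, wewg, bqvb, wgfs, rada, bfum, tphm, dvgx, uvqp, jxjd, cgyy, chxr, grtd.
Vertex alzg has 14 neighbors: mbls, zmcs, onfe, bqvb, wgfs, pzbe, dyqx, xxhr, bfum, kftq, jxjd, cgyy, hqid, lsdj.
Every vertex has degree 14 (N=29); Paley(29): SR with (k,λ,μ)=(14,6,7).
Distinct eigenvalues (to 5 d.p.): [14.0, 2.19258, -3.19258].
λ_max=14, λ_min=-sqrt(29)/2 - 1/2; ϑ = −29·λ_min/(λ_max−λ_min) = sqrt(29).
= 5.3852… (decimal).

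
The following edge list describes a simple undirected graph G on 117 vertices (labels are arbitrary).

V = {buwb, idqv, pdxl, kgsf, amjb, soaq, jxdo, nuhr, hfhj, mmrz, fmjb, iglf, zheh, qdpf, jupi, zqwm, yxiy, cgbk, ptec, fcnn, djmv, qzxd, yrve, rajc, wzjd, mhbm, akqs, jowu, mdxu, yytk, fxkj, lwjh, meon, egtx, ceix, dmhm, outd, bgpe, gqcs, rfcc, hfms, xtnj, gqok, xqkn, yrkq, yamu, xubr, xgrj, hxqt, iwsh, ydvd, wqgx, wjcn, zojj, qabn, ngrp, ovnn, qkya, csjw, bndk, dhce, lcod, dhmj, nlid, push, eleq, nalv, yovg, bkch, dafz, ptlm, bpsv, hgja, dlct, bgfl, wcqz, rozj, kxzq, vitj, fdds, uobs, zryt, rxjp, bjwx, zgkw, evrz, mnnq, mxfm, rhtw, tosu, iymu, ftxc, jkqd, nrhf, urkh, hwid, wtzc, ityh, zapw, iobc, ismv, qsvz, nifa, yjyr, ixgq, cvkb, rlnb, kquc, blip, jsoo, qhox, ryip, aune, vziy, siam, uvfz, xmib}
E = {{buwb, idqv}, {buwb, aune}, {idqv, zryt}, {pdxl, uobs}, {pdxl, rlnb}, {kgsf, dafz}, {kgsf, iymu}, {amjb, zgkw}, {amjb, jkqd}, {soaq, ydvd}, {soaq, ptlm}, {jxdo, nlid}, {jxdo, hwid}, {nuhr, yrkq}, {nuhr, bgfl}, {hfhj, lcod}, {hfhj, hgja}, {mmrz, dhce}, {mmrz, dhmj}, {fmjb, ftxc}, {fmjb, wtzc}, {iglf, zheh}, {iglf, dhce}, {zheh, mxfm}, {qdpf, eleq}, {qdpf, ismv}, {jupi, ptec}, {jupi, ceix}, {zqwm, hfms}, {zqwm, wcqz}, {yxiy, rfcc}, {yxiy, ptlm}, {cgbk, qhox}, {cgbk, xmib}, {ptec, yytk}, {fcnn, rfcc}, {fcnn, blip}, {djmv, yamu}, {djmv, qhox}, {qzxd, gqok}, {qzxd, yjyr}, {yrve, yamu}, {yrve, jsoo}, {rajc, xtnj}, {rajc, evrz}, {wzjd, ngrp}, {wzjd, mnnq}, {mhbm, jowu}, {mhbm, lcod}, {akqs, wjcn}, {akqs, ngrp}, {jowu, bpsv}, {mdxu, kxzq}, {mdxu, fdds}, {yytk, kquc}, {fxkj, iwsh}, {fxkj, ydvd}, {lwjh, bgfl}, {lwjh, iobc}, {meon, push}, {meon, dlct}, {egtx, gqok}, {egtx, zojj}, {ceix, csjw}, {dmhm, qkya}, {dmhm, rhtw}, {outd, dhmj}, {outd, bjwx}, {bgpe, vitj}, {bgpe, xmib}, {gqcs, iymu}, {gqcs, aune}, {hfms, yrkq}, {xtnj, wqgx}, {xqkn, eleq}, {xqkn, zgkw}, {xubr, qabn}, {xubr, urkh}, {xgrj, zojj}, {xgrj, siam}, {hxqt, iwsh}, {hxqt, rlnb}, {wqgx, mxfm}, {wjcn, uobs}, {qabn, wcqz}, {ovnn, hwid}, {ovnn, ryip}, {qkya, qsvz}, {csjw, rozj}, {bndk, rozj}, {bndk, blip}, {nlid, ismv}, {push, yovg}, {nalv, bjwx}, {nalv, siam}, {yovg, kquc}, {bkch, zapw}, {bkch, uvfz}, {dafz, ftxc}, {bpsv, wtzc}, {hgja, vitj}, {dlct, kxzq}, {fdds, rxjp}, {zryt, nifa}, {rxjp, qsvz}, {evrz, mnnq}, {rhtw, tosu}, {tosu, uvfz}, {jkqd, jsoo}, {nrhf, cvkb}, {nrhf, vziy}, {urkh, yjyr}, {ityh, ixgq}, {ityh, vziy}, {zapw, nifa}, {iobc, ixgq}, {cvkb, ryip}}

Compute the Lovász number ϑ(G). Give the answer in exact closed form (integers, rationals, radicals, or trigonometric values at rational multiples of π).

N(xmib) = {cgbk, bgpe}, |N(xmib)| = 2.
N(amjb) = {zgkw, jkqd}, |N(amjb)| = 2.
deg(buwb) = 2; N(buwb) = {idqv, aune}.
deg(dmhm) = 2; N(dmhm) = {qkya, rhtw}.
Every vertex has degree 2 (N=117); a single 117-cycle (edge-transitive).
Distinct eigenvalues (to 4 d.p.): [2.0, 1.9971, 1.9885, 1.9741, 1.954, 1.9283, 1.8971, 1.8603, 1.8182, 1.7709, 1.7185, 1.6611, 1.5989, 1.5321, 1.4609, 1.3854, 1.306, 1.2228, 1.1361, 1.0461, 0.9531, 0.8574, 0.7592, 0.6587, 0.5564, 0.4525, 0.3473, 0.2411, 0.1342, 0.0269, -0.0805, -0.1877, -0.2943, -0.4001, -0.5047, -0.6078, -0.7092, -0.8086, -0.9056, -1.0, -1.0915, -1.1799, -1.2649, -1.3462, -1.4237, -1.497, -1.5661, -1.6306, -1.6904, -1.7453, -1.7952, -1.84, -1.8794, -1.9134, -1.9419, -1.9648, -1.982, -1.9935, -1.9993].
With N=117: ϑ(G) = 117·(-(-1)*2*cos(pi/117))/(2−(-2*cos(pi/117))) = 117*cos(pi/117)/(cos(pi/117) + 1).
= 58.489454284… (decimal).
58 ≤ 117*cos(pi/117)/(cos(pi/117) + 1) ≤ 59: both strict.

117*cos(pi/117)/(cos(pi/117) + 1)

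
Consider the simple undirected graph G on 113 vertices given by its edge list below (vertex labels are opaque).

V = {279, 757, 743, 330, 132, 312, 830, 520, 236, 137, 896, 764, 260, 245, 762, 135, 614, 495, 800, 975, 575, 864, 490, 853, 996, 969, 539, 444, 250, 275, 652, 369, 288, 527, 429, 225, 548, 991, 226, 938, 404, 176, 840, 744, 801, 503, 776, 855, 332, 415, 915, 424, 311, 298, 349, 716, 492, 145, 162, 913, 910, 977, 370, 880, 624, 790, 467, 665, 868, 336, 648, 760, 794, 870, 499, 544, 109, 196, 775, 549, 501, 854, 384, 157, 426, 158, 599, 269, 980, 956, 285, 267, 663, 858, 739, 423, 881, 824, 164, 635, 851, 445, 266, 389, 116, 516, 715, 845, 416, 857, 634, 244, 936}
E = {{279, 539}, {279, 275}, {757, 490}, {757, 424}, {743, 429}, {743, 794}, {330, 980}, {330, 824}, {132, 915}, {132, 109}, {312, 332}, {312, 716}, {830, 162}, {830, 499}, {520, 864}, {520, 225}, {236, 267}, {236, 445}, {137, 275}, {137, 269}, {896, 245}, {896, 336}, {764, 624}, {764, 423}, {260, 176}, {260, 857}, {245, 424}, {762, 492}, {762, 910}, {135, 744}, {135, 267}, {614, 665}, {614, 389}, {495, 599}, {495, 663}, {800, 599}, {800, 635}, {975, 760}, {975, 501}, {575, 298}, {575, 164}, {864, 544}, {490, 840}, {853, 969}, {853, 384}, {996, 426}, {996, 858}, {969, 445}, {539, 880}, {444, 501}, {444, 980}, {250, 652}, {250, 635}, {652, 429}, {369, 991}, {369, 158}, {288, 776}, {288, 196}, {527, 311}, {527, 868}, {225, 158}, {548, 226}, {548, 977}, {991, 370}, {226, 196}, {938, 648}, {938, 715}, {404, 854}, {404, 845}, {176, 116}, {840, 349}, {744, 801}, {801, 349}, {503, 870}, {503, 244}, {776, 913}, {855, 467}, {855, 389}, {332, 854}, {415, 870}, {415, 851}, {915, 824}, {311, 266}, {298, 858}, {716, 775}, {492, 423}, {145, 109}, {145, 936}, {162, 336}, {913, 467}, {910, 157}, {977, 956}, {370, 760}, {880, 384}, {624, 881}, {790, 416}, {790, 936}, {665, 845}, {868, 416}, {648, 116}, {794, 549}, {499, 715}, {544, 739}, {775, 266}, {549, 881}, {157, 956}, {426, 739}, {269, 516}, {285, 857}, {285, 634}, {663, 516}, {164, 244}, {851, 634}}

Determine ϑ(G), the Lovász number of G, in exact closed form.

N(226) = {548, 196}, |N(226)| = 2.
N(370) = {991, 760}, |N(370)| = 2.
Vertex 648 has 2 neighbors: 938, 116.
N(236) = {267, 445}, |N(236)| = 2.
G on 113 vertices is 2-regular; connected 2-regular on 113 ⇒ C_{113}.
spec(A) ≈ [2.0, 1.9969, 1.9876, 1.9722, 1.9507, 1.9232, 1.8897, 1.8504, 1.8054, 1.7548, 1.6987, 1.6374, 1.5711, 1.4999, 1.424, 1.3438, 1.2594, 1.1711, 1.0792, 0.9839, 0.8856, 0.7846, 0.6811, 0.5756, 0.4682, 0.3595, 0.2496, 0.1389, 0.0278, -0.0834, -0.1943, -0.3046, -0.414, -0.5221, -0.6286, -0.7331, -0.8354, -0.9351, -1.0319, -1.1255, -1.2157, -1.3021, -1.3844, -1.4625, -1.5361, -1.6049, -1.6687, -1.7274, -1.7807, -1.8286, -1.8708, -1.9072, -1.9377, -1.9622, -1.9807, -1.993, -1.9992] (distinct, 4 d.p.).
−113·(-2*cos(pi/113)) / ((2)−(-2*cos(pi/113))) = 113*cos(pi/113)/(cos(pi/113) + 1) = ϑ(G).
Numerically 56.4891.
Sandwich: α(G)=56 ≤ ϑ(G)=113*cos(pi/113)/(cos(pi/113) + 1) ≤ χ(Ḡ)=57 (both strict).

113*cos(pi/113)/(cos(pi/113) + 1)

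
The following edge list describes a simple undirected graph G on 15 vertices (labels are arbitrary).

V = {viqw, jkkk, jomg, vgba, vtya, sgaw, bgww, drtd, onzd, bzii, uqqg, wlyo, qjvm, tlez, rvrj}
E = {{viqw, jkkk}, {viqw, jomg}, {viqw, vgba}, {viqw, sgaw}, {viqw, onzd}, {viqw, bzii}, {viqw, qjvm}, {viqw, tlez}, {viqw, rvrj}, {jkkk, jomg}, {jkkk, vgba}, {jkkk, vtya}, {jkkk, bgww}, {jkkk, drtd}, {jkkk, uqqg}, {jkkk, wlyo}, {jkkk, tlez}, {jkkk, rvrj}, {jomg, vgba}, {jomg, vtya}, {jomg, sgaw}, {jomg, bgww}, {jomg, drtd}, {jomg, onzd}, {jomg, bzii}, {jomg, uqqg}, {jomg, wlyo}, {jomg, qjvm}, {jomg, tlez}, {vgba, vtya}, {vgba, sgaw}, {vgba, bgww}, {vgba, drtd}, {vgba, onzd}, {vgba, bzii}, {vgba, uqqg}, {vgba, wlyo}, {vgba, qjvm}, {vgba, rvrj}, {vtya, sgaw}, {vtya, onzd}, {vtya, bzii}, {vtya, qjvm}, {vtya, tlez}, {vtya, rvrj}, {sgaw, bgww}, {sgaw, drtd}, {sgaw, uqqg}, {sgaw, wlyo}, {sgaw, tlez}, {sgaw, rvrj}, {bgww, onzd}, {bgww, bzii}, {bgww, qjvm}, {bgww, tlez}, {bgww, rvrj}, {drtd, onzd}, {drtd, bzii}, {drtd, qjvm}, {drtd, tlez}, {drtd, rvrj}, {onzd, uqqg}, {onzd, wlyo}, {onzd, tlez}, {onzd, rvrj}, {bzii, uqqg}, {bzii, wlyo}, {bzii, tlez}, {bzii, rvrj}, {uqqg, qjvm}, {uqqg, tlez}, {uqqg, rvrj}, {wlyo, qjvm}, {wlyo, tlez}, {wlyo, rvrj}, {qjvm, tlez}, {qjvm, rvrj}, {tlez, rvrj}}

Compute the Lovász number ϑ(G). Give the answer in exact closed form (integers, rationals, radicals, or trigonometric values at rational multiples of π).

Vertex jkkk has 10 neighbors: viqw, jomg, vgba, vtya, bgww, drtd, uqqg, wlyo, tlez, rvrj.
deg(viqw) = 9; N(viqw) = {jkkk, jomg, vgba, sgaw, onzd, bzii, qjvm, tlez, rvrj}.
N(jomg) = {viqw, jkkk, vgba, vtya, sgaw, bgww, drtd, onzd, bzii, uqqg, wlyo, qjvm, tlez}, |N(jomg)| = 13.
N(rvrj) = {viqw, jkkk, vgba, vtya, sgaw, bgww, drtd, onzd, bzii, uqqg, wlyo, qjvm, tlez}, |N(rvrj)| = 13.
K_{6,5,2,2} (perfect); ϑ(G) = α(G) = max{6,5,2,2} = 6.
= 6.000000000… (decimal).
Check 6 ≤ 6 ≤ 6: collapsed.

6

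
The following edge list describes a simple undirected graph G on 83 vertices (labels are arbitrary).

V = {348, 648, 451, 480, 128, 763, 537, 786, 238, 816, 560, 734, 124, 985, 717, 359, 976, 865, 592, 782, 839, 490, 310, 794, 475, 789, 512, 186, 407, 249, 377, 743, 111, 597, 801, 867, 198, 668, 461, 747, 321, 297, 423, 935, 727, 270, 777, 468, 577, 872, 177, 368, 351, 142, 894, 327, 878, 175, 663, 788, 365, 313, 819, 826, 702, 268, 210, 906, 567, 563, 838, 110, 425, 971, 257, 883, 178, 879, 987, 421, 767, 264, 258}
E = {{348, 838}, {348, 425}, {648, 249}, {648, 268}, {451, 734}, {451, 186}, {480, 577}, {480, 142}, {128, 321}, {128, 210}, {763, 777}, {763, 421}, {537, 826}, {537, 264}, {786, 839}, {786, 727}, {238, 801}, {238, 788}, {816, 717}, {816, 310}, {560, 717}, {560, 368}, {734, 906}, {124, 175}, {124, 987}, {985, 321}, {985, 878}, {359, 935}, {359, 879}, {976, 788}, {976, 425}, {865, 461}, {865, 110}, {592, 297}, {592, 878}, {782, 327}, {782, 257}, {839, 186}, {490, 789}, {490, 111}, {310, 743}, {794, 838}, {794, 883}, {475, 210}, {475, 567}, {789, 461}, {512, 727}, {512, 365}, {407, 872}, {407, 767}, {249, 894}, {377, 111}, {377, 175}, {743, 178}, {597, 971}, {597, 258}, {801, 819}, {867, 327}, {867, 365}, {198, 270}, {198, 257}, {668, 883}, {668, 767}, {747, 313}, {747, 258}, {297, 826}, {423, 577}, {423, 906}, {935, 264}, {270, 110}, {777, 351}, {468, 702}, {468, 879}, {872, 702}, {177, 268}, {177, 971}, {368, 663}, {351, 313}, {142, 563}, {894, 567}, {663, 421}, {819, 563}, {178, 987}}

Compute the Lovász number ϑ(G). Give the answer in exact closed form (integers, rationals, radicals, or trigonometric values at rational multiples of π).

83*cos(pi/83)/(cos(pi/83) + 1)

N(865) = {461, 110}, |N(865)| = 2.
N(368) = {560, 663}, |N(368)| = 2.
N(348) = {838, 425}, |N(348)| = 2.
Vertex 321 has 2 neighbors: 128, 985.
Regular of degree 2 on 83 vertices: a single 83-cycle (edge-transitive).
The 42 distinct eigenvalues: [2.0, 1.994272, 1.977121, 1.948645, 1.909008, 1.858436, 1.797219, 1.725708, 1.644312, 1.553498, 1.453785, 1.345745, 1.229997, 1.107203, 0.978068, 0.84333, 0.703762, 0.560163, 0.413355, 0.264179, 0.113491, -0.037848, -0.18897, -0.33901, -0.487108, -0.632415, -0.774101, -0.911352, -1.043383, -1.169438, -1.288794, -1.400768, -1.504719, -1.600051, -1.686218, -1.762726, -1.829138, -1.885072, -1.930209, -1.96429, -1.98712, -1.998568].
Lovász: ϑ = −83(-2*cos(pi/83))/(2+-(-1)*2*cos(pi/83)) = 83*cos(pi/83)/(cos(pi/83) + 1).
≈ 41.485132588 (to 9 d.p.).
Check 41 ≤ 83*cos(pi/83)/(cos(pi/83) + 1) ≤ 42: both strict.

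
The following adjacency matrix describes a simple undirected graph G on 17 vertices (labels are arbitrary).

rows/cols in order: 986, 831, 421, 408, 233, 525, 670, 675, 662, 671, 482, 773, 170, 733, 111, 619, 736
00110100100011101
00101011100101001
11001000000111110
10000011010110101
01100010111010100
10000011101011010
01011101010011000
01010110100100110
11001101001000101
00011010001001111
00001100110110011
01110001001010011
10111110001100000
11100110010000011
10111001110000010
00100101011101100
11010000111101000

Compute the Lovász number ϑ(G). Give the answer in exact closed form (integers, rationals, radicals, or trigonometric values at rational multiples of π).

Vertex 670 has 8 neighbors: 831, 408, 233, 525, 675, 671, 170, 733.
Vertex 525 has 8 neighbors: 986, 670, 675, 662, 482, 170, 733, 619.
N(233) = {831, 421, 670, 662, 671, 482, 170, 111}, |N(233)| = 8.
N(831) = {421, 233, 670, 675, 662, 773, 733, 736}, |N(831)| = 8.
8-regular, N=17; SR(17,8,3,4) — a Paley graph.
Distinct eigenvalues (to 6 d.p.): [8.0, 1.561553, -2.561553].
Lovász: ϑ = −17(-sqrt(17)/2 - 1/2)/(8+-(-sqrt(17)/2 - 1/2)) = sqrt(17).
≈ 4.1231056 (to 7 d.p.).

sqrt(17)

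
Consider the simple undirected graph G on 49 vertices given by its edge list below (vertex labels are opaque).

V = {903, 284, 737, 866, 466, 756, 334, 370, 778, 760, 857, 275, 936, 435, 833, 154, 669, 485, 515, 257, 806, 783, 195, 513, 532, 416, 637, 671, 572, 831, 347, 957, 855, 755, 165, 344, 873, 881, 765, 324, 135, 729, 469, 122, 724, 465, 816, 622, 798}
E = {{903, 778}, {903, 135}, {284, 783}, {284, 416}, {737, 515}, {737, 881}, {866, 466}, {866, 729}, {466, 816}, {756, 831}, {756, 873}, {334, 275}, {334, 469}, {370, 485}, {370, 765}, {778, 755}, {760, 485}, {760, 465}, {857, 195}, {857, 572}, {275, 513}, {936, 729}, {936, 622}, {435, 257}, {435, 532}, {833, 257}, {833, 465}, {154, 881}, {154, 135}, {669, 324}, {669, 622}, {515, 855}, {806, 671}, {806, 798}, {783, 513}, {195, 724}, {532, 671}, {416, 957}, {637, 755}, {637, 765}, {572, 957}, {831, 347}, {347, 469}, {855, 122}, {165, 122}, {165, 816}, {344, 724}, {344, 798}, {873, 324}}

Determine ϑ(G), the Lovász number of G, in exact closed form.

49*cos(pi/49)/(cos(pi/49) + 1)

Vertex 195 has 2 neighbors: 857, 724.
N(756) = {831, 873}, |N(756)| = 2.
deg(831) = 2; N(831) = {756, 347}.
deg(370) = 2; N(370) = {485, 765}.
deg(v) = 2 for all v (|V|=49); a single 49-cycle (edge-transitive).
Distinct eigenvalues (to 6 d.p.): [2.0, 1.98358, 1.93459, 1.853834, 1.742637, 1.602827, 1.436699, 1.24698, 1.036785, 0.809567, 0.569055, 0.3192, 0.064103, -0.192046, -0.445042, -0.69073, -0.925077, -1.144233, -1.344602, -1.522892, -1.676176, -1.801938, -1.898111, -1.963118, -1.995891].
λ_max=2, λ_min=-2*cos(pi/49); ϑ = −49·λ_min/(λ_max−λ_min) = 49*cos(pi/49)/(cos(pi/49) + 1).
ϑ(G) ≈ 24.4748052.
24 ≤ 49*cos(pi/49)/(cos(pi/49) + 1) ≤ 25: both strict.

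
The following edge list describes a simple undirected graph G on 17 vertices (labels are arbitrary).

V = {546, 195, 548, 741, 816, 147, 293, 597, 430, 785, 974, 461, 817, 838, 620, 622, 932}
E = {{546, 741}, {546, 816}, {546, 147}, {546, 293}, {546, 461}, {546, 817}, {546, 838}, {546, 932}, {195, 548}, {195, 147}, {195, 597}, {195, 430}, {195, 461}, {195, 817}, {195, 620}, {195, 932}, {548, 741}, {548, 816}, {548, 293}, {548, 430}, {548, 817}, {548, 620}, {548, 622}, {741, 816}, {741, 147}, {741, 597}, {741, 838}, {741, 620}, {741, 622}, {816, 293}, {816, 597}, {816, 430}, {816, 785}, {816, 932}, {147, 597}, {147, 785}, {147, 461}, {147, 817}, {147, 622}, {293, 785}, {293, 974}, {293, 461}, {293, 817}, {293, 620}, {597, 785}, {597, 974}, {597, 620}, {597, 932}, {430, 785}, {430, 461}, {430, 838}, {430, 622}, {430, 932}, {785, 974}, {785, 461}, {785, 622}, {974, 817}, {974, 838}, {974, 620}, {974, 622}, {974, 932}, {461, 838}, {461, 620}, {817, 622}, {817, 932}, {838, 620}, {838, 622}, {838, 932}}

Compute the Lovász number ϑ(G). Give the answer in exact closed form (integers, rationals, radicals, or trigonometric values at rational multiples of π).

sqrt(17)

Vertex 622 has 8 neighbors: 548, 741, 147, 430, 785, 974, 817, 838.
N(430) = {195, 548, 816, 785, 461, 838, 622, 932}, |N(430)| = 8.
N(147) = {546, 195, 741, 597, 785, 461, 817, 622}, |N(147)| = 8.
N(546) = {741, 816, 147, 293, 461, 817, 838, 932}, |N(546)| = 8.
G on 17 vertices is 8-regular; SR(17,8,3,4) — a Paley graph.
A has 3 distinct eigenvalues ≈ [8.0, 1.56155, -2.56155].
λ_max=8, λ_min=-sqrt(17)/2 - 1/2; ϑ = −17·λ_min/(λ_max−λ_min) = sqrt(17).
= 4.123105626… (decimal).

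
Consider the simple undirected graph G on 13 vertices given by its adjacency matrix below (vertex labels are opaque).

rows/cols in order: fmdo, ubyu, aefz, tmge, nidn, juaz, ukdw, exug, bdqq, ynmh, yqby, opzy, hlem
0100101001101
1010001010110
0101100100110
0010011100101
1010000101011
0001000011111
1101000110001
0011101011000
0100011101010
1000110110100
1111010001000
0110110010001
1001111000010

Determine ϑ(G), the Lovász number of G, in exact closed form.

deg(ukdw) = 6; N(ukdw) = {fmdo, ubyu, tmge, exug, bdqq, hlem}.
deg(fmdo) = 6; N(fmdo) = {ubyu, nidn, ukdw, ynmh, yqby, hlem}.
Vertex ynmh has 6 neighbors: fmdo, nidn, juaz, exug, bdqq, yqby.
deg(exug) = 6; N(exug) = {aefz, tmge, nidn, ukdw, bdqq, ynmh}.
deg(v) = 6 for all v (|V|=13); Paley(13): SR with (k,λ,μ)=(6,2,3).
spec(A) ≈ [6.0, 1.3028, -2.3028] (distinct, 4 d.p.).
With N=13: ϑ(G) = 13·(-(-sqrt(13)/2 - 1/2))/(6−(-sqrt(13)/2 - 1/2)) = sqrt(13).
≈ 3.60555 (to 5 d.p.).

sqrt(13)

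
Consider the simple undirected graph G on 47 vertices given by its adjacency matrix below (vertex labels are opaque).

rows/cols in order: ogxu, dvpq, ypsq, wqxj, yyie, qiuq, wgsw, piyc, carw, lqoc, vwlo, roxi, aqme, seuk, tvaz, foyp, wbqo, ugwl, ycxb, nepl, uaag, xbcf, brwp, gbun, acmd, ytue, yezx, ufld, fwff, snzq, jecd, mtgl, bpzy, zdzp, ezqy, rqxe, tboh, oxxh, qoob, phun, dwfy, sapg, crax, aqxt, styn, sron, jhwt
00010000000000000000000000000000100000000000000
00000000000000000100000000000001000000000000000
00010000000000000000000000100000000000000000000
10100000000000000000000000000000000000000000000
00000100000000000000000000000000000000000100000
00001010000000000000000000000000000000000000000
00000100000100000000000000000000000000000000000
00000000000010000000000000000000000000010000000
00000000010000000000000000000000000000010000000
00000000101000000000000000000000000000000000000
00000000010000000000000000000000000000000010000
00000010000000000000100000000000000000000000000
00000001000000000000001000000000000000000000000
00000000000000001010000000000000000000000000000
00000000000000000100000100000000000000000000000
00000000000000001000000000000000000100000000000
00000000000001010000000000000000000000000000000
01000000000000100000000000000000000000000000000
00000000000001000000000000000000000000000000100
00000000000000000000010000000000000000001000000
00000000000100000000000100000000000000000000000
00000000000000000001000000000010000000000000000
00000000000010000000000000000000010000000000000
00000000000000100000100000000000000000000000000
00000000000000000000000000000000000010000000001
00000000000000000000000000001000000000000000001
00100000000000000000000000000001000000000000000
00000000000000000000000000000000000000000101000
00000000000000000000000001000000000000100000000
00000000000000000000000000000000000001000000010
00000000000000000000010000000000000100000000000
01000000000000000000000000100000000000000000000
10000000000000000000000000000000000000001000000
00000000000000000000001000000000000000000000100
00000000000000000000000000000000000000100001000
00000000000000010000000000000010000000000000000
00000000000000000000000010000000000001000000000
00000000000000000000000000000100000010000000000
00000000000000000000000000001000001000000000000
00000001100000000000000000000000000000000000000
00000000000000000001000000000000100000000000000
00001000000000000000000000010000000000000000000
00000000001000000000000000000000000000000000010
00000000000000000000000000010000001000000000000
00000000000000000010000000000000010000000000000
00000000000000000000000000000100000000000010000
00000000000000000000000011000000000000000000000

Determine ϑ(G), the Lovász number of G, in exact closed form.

47*cos(pi/47)/(cos(pi/47) + 1)

Vertex styn has 2 neighbors: ycxb, zdzp.
N(gbun) = {tvaz, uaag}, |N(gbun)| = 2.
N(piyc) = {aqme, phun}, |N(piyc)| = 2.
Vertex crax has 2 neighbors: vwlo, sron.
deg(v) = 2 for all v (|V|=47); connected 2-regular on 47 ⇒ C_{47}.
spec(A) ≈ [2.0, 1.98215, 1.92894, 1.8413, 1.7208, 1.5696, 1.39038, 1.18636, 0.96116, 0.71882, 0.46364, 0.20019, -0.06683, -0.33266, -0.59255, -0.84187, -1.07616, -1.29126, -1.4833, -1.64888, -1.78504, -1.88934, -1.95992, -1.99553] (distinct, 5 d.p.).
ϑ = −N·λ_min/(λ_max−λ_min) = −47·(-2*cos(pi/47))/(2−(-2*cos(pi/47))) = 47*cos(pi/47)/(cos(pi/47) + 1).
≈ 23.473731493 (to 9 d.p.).
Lovász sandwich 23 ≤ 47*cos(pi/47)/(cos(pi/47) + 1) ≤ 24: both strict.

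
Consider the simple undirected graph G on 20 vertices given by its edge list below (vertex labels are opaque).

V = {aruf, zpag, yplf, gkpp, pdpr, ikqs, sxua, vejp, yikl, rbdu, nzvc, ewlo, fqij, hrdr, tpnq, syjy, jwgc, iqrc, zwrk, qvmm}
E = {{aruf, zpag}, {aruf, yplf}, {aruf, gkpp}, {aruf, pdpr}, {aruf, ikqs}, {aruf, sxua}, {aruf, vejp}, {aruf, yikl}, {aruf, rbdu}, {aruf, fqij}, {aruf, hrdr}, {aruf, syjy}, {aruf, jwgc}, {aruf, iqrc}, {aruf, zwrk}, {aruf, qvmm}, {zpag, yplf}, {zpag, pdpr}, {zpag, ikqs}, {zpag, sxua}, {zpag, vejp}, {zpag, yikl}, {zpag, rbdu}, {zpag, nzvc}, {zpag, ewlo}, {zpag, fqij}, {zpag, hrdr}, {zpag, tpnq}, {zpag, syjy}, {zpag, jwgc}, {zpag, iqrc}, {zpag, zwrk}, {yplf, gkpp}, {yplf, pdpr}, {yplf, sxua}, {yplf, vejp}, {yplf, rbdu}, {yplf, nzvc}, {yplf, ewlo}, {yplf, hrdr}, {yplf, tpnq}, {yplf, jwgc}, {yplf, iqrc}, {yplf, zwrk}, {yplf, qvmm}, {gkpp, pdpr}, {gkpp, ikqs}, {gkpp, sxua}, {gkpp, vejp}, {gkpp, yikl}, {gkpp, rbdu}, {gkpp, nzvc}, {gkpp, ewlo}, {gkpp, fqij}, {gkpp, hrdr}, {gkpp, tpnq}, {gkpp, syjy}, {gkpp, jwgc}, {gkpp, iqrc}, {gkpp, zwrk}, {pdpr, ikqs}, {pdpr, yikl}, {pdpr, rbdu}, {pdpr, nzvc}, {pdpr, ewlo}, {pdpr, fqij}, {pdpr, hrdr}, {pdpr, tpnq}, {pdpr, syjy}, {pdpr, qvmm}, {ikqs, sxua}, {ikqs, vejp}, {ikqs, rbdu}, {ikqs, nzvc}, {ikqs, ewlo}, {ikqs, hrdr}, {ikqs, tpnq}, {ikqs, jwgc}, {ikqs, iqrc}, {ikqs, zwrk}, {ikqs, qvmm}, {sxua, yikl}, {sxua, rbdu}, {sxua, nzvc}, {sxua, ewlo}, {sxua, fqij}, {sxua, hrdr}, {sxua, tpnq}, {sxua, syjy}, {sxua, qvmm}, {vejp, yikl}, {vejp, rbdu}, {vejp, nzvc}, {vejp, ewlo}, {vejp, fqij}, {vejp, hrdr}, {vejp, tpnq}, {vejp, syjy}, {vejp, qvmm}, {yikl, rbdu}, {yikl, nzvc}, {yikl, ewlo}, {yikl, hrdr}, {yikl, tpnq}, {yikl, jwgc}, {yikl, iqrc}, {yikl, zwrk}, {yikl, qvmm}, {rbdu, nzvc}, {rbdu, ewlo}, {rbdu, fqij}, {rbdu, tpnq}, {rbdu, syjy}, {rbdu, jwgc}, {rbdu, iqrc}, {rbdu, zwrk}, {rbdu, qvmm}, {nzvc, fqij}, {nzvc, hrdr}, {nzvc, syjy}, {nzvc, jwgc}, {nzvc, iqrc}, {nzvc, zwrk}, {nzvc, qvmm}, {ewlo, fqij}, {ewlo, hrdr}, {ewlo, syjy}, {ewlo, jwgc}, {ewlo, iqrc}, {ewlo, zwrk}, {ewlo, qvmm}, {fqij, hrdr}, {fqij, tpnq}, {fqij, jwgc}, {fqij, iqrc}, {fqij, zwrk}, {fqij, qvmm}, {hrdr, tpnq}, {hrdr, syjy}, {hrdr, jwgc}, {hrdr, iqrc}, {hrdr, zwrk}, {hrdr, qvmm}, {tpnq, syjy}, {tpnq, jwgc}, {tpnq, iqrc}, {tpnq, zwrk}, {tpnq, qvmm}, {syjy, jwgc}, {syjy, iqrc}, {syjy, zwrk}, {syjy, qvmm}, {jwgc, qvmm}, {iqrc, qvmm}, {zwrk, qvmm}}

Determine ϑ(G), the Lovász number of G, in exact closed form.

6

N(zpag) = {aruf, yplf, pdpr, ikqs, sxua, vejp, yikl, rbdu, nzvc, ewlo, fqij, hrdr, tpnq, syjy, jwgc, iqrc, zwrk}, |N(zpag)| = 17.
N(ewlo) = {zpag, yplf, gkpp, pdpr, ikqs, sxua, vejp, yikl, rbdu, fqij, hrdr, syjy, jwgc, iqrc, zwrk, qvmm}, |N(ewlo)| = 16.
deg(iqrc) = 14; N(iqrc) = {aruf, zpag, yplf, gkpp, ikqs, yikl, rbdu, nzvc, ewlo, fqij, hrdr, tpnq, syjy, qvmm}.
deg(aruf) = 16; N(aruf) = {zpag, yplf, gkpp, pdpr, ikqs, sxua, vejp, yikl, rbdu, fqij, hrdr, syjy, jwgc, iqrc, zwrk, qvmm}.
Complete 5-partite, parts [6, 5, 4, 3, 2]: perfect, ϑ = α = 6.
ϑ(G) ≈ 6.0000000.
Sandwich: α(G)=6 ≤ ϑ(G)=6 ≤ χ(Ḡ)=6 (collapsed).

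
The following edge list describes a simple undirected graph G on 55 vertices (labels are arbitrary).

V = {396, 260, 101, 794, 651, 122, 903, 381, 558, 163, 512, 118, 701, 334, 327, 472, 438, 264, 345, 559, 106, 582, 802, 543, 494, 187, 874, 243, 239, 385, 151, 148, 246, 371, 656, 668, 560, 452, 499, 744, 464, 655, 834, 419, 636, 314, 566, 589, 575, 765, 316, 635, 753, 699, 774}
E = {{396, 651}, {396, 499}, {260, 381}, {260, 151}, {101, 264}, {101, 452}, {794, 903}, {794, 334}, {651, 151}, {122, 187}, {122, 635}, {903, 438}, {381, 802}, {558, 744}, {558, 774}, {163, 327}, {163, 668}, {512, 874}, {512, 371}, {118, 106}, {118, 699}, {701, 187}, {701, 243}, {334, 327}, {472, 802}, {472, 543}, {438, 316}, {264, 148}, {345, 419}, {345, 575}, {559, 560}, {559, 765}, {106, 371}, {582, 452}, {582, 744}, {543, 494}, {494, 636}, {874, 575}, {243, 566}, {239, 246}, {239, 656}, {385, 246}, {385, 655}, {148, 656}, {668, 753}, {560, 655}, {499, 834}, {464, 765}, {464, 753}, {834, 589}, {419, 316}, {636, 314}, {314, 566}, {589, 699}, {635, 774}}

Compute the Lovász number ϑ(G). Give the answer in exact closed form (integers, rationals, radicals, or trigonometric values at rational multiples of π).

deg(118) = 2; N(118) = {106, 699}.
N(701) = {187, 243}, |N(701)| = 2.
N(499) = {396, 834}, |N(499)| = 2.
Vertex 316 has 2 neighbors: 438, 419.
Regular of degree 2 on 55 vertices: a single 55-cycle (edge-transitive).
spec(A) ≈ [2.0, 1.987, 1.948, 1.8837, 1.7948, 1.6825, 1.5483, 1.3939, 1.2213, 1.0328, 0.8308, 0.618, 0.3972, 0.1712, -0.0571, -0.2846, -0.5084, -0.7256, -0.9333, -1.1289, -1.3097, -1.4735, -1.618, -1.7415, -1.8422, -1.919, -1.9707, -1.9967] (distinct, 4 d.p.).
Lovász: ϑ = −55(-2*cos(pi/55))/(2+-(-1)*2*cos(pi/55)) = 55*cos(pi/55)/(cos(pi/55) + 1).
ϑ(G) ≈ 27.4775569.
Sandwich: α(G)=27 ≤ ϑ(G)=55*cos(pi/55)/(cos(pi/55) + 1) ≤ χ(Ḡ)=28 (both strict).

55*cos(pi/55)/(cos(pi/55) + 1)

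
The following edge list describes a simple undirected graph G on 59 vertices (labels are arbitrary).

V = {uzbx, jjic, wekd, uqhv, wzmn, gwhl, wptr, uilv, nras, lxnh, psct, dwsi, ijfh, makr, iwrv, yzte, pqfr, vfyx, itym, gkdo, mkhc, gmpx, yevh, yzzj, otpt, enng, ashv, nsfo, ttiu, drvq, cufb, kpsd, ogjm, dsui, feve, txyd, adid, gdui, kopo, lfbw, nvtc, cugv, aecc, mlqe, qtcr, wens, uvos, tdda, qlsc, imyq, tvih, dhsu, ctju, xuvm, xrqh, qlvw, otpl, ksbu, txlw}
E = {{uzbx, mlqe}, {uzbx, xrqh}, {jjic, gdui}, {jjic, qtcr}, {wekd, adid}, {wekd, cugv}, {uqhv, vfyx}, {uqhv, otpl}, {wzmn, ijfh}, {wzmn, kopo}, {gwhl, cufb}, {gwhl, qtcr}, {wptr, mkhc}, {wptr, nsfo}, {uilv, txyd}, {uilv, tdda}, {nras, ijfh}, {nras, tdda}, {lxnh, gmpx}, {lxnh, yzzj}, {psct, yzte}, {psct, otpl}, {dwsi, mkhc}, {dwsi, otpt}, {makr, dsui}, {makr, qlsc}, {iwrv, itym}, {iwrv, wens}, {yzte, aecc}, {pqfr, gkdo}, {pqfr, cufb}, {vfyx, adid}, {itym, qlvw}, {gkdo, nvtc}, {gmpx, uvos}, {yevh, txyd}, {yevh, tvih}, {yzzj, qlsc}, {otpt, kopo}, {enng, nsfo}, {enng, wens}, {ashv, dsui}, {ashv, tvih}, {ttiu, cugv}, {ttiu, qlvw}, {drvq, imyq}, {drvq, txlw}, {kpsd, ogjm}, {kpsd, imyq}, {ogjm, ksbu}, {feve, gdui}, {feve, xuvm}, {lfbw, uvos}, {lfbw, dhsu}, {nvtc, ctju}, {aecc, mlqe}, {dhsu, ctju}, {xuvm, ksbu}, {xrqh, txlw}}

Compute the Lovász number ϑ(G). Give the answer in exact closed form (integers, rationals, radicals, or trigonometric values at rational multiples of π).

deg(wptr) = 2; N(wptr) = {mkhc, nsfo}.
Vertex dwsi has 2 neighbors: mkhc, otpt.
N(itym) = {iwrv, qlvw}, |N(itym)| = 2.
Vertex otpt has 2 neighbors: dwsi, kopo.
59-vertex 2-regular graph: the odd cycle C_{59}.
spec(A) ≈ [2.0, 1.98867, 1.95481, 1.8988, 1.82127, 1.72311, 1.60542, 1.46955, 1.31702, 1.14957, 0.9691, 0.77765, 0.57738, 0.37058, 0.15957, -0.05324, -0.26545, -0.47465, -0.67848, -0.87461, -1.06084, -1.23505, -1.39526, -1.53967, -1.66663, -1.7747, -1.86267, -1.92954, -1.97454, -1.99717] (distinct, 5 d.p.).
ϑ = −N·λ_min/(λ_max−λ_min) = −59·(-2*cos(pi/59))/(2−(-2*cos(pi/59))) = 59*cos(pi/59)/(cos(pi/59) + 1).
ϑ(G) ≈ 29.47908.
Check 29 ≤ 59*cos(pi/59)/(cos(pi/59) + 1) ≤ 30: both strict.

59*cos(pi/59)/(cos(pi/59) + 1)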